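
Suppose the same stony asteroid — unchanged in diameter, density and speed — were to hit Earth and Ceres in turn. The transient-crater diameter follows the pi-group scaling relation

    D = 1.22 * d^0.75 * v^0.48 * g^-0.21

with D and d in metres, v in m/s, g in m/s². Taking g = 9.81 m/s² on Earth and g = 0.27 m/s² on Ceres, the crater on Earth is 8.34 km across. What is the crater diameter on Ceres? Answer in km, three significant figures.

D ≈ 17.7 km

All impactor-dependent factors cancel in the ratio, leaving D_Ceres/D_Earth = (g_Ceres/g_Earth)^-0.21.
(0.27/9.81)^-0.21 = 0.02752^-0.21 = 2.127
D_Ceres = 2.127 × 8.34 km = 17.7 km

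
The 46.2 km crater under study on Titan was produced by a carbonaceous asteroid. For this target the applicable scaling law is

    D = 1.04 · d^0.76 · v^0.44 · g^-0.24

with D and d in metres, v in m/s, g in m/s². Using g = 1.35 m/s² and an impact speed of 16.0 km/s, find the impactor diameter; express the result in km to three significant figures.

Rearranging for d: d = [D / (1.04 · 16000^0.44 · 1.35^-0.24)]^(1/0.76).
D = 46200 m.
16000^0.44 = 70.76
1.35^-0.24 = 0.9305
Denominator = 1.04 × 70.76 × 0.9305 = 68.48
D / 68.48 = 46200 / 68.48 = 674.6
d = 674.6^(1/0.76) = 674.6^1.3158 = 5278 m

d ≈ 5.28 km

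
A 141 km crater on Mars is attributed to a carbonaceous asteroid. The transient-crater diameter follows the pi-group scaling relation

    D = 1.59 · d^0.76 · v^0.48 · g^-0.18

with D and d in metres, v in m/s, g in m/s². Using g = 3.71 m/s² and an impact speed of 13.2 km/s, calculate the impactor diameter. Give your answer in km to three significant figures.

Rearranging for d: d = [D / (1.59 · 13200^0.48 · 3.71^-0.18)]^(1/0.76).
D = 141000 m.
13200^0.48 = 95.03
3.71^-0.18 = 0.7898
Denominator = 1.59 × 95.03 × 0.7898 = 119.3
D / 119.3 = 141000 / 119.3 = 1182
d = 1182^(1/0.76) = 1182^1.3158 = 11040 m

d ≈ 11.0 km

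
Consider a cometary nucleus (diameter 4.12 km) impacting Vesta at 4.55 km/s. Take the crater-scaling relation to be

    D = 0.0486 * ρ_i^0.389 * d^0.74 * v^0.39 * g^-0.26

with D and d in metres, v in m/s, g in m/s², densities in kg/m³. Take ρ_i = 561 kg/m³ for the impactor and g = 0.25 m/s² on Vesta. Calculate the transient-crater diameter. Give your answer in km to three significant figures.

In SI units: d = 4120 m, v = 4550 m/s.
ρ_i^0.389 = 561^0.389 = 11.73
d^0.74 = 4120^0.74 = 473.2
v^0.39 = 4550^0.39 = 26.71
g^-0.26 = 0.25^-0.26 = 1.434
D = 0.0486 × 11.73 × 473.2 × 26.71 × 1.434 = 10332 m
   = 10.33 km

D ≈ 10.3 km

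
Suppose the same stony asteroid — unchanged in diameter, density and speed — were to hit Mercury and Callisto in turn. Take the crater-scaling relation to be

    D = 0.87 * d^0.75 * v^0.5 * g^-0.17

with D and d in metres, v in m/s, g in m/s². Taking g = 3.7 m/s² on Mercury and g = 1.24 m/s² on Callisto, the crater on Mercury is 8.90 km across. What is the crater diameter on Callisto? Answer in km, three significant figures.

D ≈ 10.7 km

All impactor-dependent factors cancel in the ratio, leaving D_Callisto/D_Mercury = (g_Callisto/g_Mercury)^-0.17.
(1.24/3.7)^-0.17 = 0.3351^-0.17 = 1.204
D_Callisto = 1.204 × 8.90 km = 10.7 km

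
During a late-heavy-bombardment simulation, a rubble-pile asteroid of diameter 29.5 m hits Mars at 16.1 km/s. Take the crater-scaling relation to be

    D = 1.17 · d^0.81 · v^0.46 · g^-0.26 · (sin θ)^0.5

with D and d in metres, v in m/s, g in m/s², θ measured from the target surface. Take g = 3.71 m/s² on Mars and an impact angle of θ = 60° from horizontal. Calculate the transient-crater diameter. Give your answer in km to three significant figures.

D ≈ 1.03 km

In SI units: v = 16100 m/s.
d^0.81 = 29.5^0.81 = 15.51
v^0.46 = 16100^0.46 = 86.13
g^-0.26 = 3.71^-0.26 = 0.7112
(sin 60°)^0.5 = 0.8660^0.5 = 0.9306
D = 1.17 × 15.51 × 86.13 × 0.7112 × 0.9306 = 1034 m
   = 1.034 km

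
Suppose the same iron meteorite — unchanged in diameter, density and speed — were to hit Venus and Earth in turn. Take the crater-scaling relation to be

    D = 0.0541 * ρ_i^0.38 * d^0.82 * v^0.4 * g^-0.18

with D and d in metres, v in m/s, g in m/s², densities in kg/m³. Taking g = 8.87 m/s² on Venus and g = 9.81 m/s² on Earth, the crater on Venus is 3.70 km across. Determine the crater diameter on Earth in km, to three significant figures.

D ≈ 3.63 km

All impactor-dependent factors cancel in the ratio, leaving D_Earth/D_Venus = (g_Earth/g_Venus)^-0.18.
(9.81/8.87)^-0.18 = 1.106^-0.18 = 0.9820
D_Earth = 0.9820 × 3.70 km = 3.63 km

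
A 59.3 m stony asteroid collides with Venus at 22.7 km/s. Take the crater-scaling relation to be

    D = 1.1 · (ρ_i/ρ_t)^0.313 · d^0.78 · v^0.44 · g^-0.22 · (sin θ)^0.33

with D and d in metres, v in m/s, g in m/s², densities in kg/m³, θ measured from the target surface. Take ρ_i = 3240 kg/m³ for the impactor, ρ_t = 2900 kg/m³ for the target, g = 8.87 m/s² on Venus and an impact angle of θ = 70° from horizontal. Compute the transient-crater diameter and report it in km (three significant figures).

In SI units: v = 22700 m/s.
(ρ_i/ρ_t)^0.313 = (3240/2900)^0.313 = 1.035
d^0.78 = 59.3^0.78 = 24.15
v^0.44 = 22700^0.44 = 82.54
g^-0.22 = 8.87^-0.22 = 0.6187
(sin 70°)^0.33 = 0.9397^0.33 = 0.9797
D = 1.1 × 1.035 × 24.15 × 82.54 × 0.6187 × 0.9797 = 1376 m
   = 1.376 km

D ≈ 1.38 km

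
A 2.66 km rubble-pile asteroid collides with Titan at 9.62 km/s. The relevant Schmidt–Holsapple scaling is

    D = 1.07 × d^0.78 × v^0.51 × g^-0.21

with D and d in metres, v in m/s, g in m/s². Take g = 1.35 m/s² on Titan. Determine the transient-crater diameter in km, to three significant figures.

In SI units: d = 2660 m, v = 9620 m/s.
d^0.78 = 2660^0.78 = 469.3
v^0.51 = 9620^0.51 = 107.5
g^-0.21 = 1.35^-0.21 = 0.9389
D = 1.07 × 469.3 × 107.5 × 0.9389 = 50683 m
   = 50.68 km

D ≈ 50.7 km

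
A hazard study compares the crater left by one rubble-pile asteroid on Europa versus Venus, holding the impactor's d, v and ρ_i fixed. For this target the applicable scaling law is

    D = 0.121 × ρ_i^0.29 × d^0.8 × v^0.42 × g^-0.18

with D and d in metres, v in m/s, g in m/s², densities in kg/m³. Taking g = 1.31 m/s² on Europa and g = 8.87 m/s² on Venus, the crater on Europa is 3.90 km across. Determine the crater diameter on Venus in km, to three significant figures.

D ≈ 2.76 km

All impactor-dependent factors cancel in the ratio, leaving D_Venus/D_Europa = (g_Venus/g_Europa)^-0.18.
(8.87/1.31)^-0.18 = 6.771^-0.18 = 0.7087
D_Venus = 0.7087 × 3.90 km = 2.76 km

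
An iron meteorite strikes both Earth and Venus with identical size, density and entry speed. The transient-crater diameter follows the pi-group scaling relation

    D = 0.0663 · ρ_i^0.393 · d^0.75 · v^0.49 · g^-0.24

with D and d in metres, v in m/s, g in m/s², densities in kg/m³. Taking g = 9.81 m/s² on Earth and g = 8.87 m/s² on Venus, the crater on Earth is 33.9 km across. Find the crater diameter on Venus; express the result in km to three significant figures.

All impactor-dependent factors cancel in the ratio, leaving D_Venus/D_Earth = (g_Venus/g_Earth)^-0.24.
(8.87/9.81)^-0.24 = 0.9042^-0.24 = 1.024
D_Venus = 1.024 × 33.9 km = 34.7 km

D ≈ 34.7 km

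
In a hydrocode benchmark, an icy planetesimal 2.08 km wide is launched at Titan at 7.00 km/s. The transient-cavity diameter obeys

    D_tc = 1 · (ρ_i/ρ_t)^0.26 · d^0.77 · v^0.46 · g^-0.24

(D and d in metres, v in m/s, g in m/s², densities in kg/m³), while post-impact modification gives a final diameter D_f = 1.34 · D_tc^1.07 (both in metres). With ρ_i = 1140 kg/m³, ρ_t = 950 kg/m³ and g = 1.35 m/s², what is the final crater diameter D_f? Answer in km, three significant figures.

In SI: d = 2080 m, v = 7000 m/s.
(ρ_i/ρ_t)^0.26 = (1140/950)^0.26 = 1.049
d^0.77 = 2080^0.77 = 358.8
v^0.46 = 7000^0.46 = 58.71
g^-0.24 = 1.35^-0.24 = 0.9305
D_tc = 1 × 1.049 × 358.8 × 58.71 × 0.9305 = 20560 m
D_f = 1.34 × (20560)^1.07 = 55213 m
     = 55.21 km

D_f ≈ 55.2 km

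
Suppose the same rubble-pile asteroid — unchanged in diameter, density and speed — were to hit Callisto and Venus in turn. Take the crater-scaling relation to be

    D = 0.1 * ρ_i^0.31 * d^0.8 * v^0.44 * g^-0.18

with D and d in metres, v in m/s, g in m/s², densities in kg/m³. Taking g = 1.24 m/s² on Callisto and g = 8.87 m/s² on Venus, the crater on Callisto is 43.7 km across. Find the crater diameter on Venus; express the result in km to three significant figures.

All impactor-dependent factors cancel in the ratio, leaving D_Venus/D_Callisto = (g_Venus/g_Callisto)^-0.18.
(8.87/1.24)^-0.18 = 7.153^-0.18 = 0.7018
D_Venus = 0.7018 × 43.7 km = 30.7 km

D ≈ 30.7 km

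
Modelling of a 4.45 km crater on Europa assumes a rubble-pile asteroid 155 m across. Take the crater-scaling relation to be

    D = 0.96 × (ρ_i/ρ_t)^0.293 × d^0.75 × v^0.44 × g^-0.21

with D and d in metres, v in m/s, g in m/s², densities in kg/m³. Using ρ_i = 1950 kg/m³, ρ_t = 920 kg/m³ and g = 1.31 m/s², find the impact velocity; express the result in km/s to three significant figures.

Rearranging for v: v = [D / (0.96 · (1950/920)^0.293 · 155^0.75 · 1.31^-0.21)]^(1/0.44).
D = 4450 m.
(1950/920)^0.293 = 1.246
155^0.75 = 43.93
1.31^-0.21 = 0.9449
Denominator = 0.96 × 1.246 × 43.93 × 0.9449 = 49.65
D / 49.65 = 4450 / 49.65 = 89.63
v = 89.63^(1/0.44) = 89.63^2.2727 = 27374 m/s

v ≈ 27.4 km/s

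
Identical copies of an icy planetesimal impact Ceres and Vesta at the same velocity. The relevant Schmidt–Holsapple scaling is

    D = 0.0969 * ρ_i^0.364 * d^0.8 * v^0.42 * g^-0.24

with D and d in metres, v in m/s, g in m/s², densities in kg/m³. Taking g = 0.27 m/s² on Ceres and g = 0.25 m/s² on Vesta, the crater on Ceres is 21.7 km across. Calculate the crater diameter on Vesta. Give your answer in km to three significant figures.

D ≈ 22.1 km

All impactor-dependent factors cancel in the ratio, leaving D_Vesta/D_Ceres = (g_Vesta/g_Ceres)^-0.24.
(0.25/0.27)^-0.24 = 0.9259^-0.24 = 1.019
D_Vesta = 1.019 × 21.7 km = 22.1 km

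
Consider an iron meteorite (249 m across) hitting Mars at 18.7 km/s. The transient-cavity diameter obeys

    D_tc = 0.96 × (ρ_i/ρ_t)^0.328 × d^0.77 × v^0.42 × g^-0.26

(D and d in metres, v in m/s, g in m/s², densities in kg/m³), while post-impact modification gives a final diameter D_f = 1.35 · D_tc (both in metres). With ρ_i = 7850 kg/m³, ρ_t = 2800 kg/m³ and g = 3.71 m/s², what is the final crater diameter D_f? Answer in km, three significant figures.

v = 18700 m/s.
(ρ_i/ρ_t)^0.328 = (7850/2800)^0.328 = 1.402
d^0.77 = 249^0.77 = 70.00
v^0.42 = 18700^0.42 = 62.25
g^-0.26 = 3.71^-0.26 = 0.7112
D_tc = 0.96 × 1.402 × 70.00 × 62.25 × 0.7112 = 4171 m
D_f = 1.35 × 4171 = 5631 m
     = 5.631 km

D_f ≈ 5.63 km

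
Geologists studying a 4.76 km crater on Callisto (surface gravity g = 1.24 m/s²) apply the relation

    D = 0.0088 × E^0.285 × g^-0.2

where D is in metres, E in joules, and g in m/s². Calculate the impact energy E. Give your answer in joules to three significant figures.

Rearranging: E = [D / (0.0088 · g^-0.2)]^(1/0.285).
D = 4760 m.
g^-0.2 = 1.24^-0.2 = 0.9579
D / (0.0088 × 0.9579) = 4760 / (8.430 × 10^-3) = 5.647 × 10^5
E = (5.647 × 10^5)^3.5088 = 1.520 × 10^20 J

E ≈ 1.52 × 10^20 J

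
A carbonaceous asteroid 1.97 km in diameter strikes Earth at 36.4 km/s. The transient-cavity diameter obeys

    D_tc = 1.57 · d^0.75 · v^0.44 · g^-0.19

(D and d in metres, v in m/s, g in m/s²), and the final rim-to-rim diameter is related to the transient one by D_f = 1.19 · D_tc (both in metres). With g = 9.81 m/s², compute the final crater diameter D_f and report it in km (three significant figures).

In SI: d = 1970 m, v = 36400 m/s.
d^0.75 = 1970^0.75 = 295.7
v^0.44 = 36400^0.44 = 101.6
g^-0.19 = 9.81^-0.19 = 0.6480
D_tc = 1.57 × 295.7 × 101.6 × 0.6480 = 30560 m
D_f = 1.19 × 30560 = 36366 m
     = 36.37 km

D_f ≈ 36.4 km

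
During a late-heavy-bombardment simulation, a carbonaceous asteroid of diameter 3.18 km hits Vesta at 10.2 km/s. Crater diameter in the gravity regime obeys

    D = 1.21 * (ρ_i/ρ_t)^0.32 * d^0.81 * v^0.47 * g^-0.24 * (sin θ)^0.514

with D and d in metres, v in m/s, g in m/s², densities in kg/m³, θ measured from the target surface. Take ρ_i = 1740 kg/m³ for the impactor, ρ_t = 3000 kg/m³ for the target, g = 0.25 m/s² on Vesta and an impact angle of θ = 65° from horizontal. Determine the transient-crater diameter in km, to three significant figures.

In SI units: d = 3180 m, v = 10200 m/s.
(ρ_i/ρ_t)^0.32 = (1740/3000)^0.32 = 0.8400
d^0.81 = 3180^0.81 = 687.0
v^0.47 = 10200^0.47 = 76.57
g^-0.24 = 0.25^-0.24 = 1.395
(sin 65°)^0.514 = 0.9063^0.514 = 0.9507
D = 1.21 × 0.8400 × 687.0 × 76.57 × 1.395 × 0.9507 = 70908 m
   = 70.91 km

D ≈ 70.9 km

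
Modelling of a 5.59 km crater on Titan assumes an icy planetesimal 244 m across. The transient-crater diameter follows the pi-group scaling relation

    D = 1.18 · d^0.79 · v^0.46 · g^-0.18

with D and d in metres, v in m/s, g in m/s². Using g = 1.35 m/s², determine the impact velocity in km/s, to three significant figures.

Rearranging for v: v = [D / (1.18 · 244^0.79 · 1.35^-0.18)]^(1/0.46).
D = 5590 m.
244^0.79 = 76.92
1.35^-0.18 = 0.9474
Denominator = 1.18 × 76.92 × 0.9474 = 85.99
D / 85.99 = 5590 / 85.99 = 65.01
v = 65.01^(1/0.46) = 65.01^2.1739 = 8734 m/s

v ≈ 8.73 km/s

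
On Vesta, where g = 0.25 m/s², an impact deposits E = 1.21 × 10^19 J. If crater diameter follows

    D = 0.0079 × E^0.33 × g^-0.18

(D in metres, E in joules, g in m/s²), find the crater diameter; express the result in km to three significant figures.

E^0.33 = (1.21 × 10^19)^0.33 = 1.983 × 10^6
g^-0.18 = 0.25^-0.18 = 1.283
D = 0.0079 × 1.983 × 10^6 × 1.283 = 20099 m
   = 20.10 km

D ≈ 20.1 km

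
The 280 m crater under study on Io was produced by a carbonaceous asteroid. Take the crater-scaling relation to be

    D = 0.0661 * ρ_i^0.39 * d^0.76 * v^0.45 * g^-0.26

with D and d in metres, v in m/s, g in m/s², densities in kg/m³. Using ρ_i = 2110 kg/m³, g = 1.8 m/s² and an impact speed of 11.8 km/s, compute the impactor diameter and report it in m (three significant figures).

d ≈ 5.53 m

Rearranging for d: d = [D / (0.0661 · 2110^0.39 · 11800^0.45 · 1.8^-0.26)]^(1/0.76).
2110^0.39 = 19.79
11800^0.45 = 67.97
1.8^-0.26 = 0.8583
Denominator = 0.0661 × 19.79 × 67.97 × 0.8583 = 76.31
D / 76.31 = 280 / 76.31 = 3.669
d = 3.669^(1/0.76) = 3.669^1.3158 = 5.531 m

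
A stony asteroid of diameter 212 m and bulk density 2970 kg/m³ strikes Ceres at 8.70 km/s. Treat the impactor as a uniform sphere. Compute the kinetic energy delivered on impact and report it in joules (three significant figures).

v = 8700 m/s.
Mass m = (π/6) ρ d³ = (π/6) × 2970 × (212)³ = 1.482 × 10^10 kg
E = ½ m v² = 0.5 × 1.482 × 10^10 × (8700)² = 5.609 × 10^17 J

E ≈ 5.61 × 10^17 J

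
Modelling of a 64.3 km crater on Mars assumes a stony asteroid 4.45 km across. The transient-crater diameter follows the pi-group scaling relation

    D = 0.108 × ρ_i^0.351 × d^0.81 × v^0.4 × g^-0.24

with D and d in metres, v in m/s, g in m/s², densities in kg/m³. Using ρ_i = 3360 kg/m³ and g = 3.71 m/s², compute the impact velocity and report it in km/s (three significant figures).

Rearranging for v: v = [D / (0.108 · 3360^0.351 · 4450^0.81 · 3.71^-0.24)]^(1/0.4).
D = 64300 m.
3360^0.351 = 17.29
4450^0.81 = 901.9
3.71^-0.24 = 0.7300
Denominator = 0.108 × 17.29 × 901.9 × 0.7300 = 1229
D / 1229 = 64300 / 1229 = 52.32
v = 52.32^(1/0.4) = 52.32^2.5 = 19800 m/s

v ≈ 19.8 km/s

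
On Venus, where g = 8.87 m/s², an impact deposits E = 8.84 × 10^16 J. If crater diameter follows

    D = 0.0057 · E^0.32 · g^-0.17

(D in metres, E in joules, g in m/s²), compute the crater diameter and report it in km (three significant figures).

E^0.32 = (8.84 × 10^16)^0.32 = 2.648 × 10^5
g^-0.17 = 8.87^-0.17 = 0.6900
D = 0.0057 × 2.648 × 10^5 × 0.6900 = 1041 m
   = 1.041 km

D ≈ 1.04 km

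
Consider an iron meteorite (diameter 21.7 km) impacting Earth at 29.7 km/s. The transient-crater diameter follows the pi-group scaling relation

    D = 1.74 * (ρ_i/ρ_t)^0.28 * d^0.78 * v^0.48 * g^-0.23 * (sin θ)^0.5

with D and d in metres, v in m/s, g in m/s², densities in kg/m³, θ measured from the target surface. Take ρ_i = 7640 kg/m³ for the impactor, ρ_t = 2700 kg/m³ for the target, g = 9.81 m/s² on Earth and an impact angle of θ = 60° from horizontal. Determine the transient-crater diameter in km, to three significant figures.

In SI units: d = 21700 m, v = 29700 m/s.
(ρ_i/ρ_t)^0.28 = (7640/2700)^0.28 = 1.338
d^0.78 = 21700^0.78 = 2412
v^0.48 = 29700^0.48 = 140.3
g^-0.23 = 9.81^-0.23 = 0.5914
(sin 60°)^0.5 = 0.8660^0.5 = 0.9306
D = 1.74 × 1.338 × 2412 × 140.3 × 0.5914 × 0.9306 = 4.336 × 10^5 m
   = 433.6 km

D ≈ 434 km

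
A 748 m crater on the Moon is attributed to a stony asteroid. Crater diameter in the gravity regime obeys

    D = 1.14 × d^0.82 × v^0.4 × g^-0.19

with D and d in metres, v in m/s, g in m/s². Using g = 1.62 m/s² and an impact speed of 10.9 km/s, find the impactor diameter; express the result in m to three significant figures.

Rearranging for d: d = [D / (1.14 · 10900^0.4 · 1.62^-0.19)]^(1/0.82).
10900^0.4 = 41.21
1.62^-0.19 = 0.9124
Denominator = 1.14 × 41.21 × 0.9124 = 42.86
D / 42.86 = 748 / 42.86 = 17.45
d = 17.45^(1/0.82) = 17.45^1.2195 = 32.69 m

d ≈ 32.7 m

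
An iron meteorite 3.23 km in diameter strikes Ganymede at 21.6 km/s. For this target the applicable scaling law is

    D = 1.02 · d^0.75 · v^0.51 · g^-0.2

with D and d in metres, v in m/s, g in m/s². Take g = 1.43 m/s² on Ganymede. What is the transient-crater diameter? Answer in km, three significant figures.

D ≈ 66.1 km

In SI units: d = 3230 m, v = 21600 m/s.
d^0.75 = 3230^0.75 = 428.5
v^0.51 = 21600^0.51 = 162.4
g^-0.2 = 1.43^-0.2 = 0.9310
D = 1.02 × 428.5 × 162.4 × 0.9310 = 66083 m
   = 66.08 km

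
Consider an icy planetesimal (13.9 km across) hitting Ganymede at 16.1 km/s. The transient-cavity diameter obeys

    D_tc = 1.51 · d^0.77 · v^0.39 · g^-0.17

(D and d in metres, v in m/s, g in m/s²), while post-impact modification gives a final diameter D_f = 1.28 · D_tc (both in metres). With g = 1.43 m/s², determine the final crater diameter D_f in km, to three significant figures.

In SI: d = 13900 m, v = 16100 m/s.
d^0.77 = 13900^0.77 = 1549
v^0.39 = 16100^0.39 = 43.72
g^-0.17 = 1.43^-0.17 = 0.9410
D_tc = 1.51 × 1549 × 43.72 × 0.9410 = 96230 m
D_f = 1.28 × 96230 = 1.232 × 10^5 m
     = 123.2 km

D_f ≈ 123 km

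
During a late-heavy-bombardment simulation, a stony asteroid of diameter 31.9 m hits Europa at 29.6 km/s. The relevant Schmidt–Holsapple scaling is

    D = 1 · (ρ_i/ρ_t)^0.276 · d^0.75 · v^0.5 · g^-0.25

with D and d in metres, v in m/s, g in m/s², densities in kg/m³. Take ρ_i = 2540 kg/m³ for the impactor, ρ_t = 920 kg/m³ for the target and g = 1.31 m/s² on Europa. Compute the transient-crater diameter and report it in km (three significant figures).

In SI units: v = 29600 m/s.
(ρ_i/ρ_t)^0.276 = (2540/920)^0.276 = 1.324
d^0.75 = 31.9^0.75 = 13.42
v^0.5 = 29600^0.5 = 172.0
g^-0.25 = 1.31^-0.25 = 0.9347
D = 1 × 1.324 × 13.42 × 172.0 × 0.9347 = 2857 m
   = 2.857 km

D ≈ 2.86 km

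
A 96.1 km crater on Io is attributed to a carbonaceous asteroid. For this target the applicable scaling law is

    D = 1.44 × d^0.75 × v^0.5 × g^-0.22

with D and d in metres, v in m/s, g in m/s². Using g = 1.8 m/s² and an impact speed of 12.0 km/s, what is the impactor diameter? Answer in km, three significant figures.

Rearranging for d: d = [D / (1.44 · 12000^0.5 · 1.8^-0.22)]^(1/0.75).
D = 96100 m.
12000^0.5 = 109.5
1.8^-0.22 = 0.8787
Denominator = 1.44 × 109.5 × 0.8787 = 138.6
D / 138.6 = 96100 / 138.6 = 693.4
d = 693.4^(1/0.75) = 693.4^1.3333 = 6136 m

d ≈ 6.14 km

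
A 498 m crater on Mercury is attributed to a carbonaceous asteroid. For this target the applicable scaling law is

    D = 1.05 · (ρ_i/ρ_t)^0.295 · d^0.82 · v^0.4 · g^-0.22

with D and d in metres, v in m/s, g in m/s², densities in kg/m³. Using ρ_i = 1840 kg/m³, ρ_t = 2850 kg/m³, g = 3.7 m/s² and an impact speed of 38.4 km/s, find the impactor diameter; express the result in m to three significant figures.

d ≈ 17.7 m

Rearranging for d: d = [D / (1.05 · (1840/2850)^0.295 · 38400^0.4 · 3.7^-0.22)]^(1/0.82).
(1840/2850)^0.295 = 0.8789
38400^0.4 = 68.19
3.7^-0.22 = 0.7499
Denominator = 1.05 × 0.8789 × 68.19 × 0.7499 = 47.19
D / 47.19 = 498 / 47.19 = 10.55
d = 10.55^(1/0.82) = 10.55^1.2195 = 17.70 m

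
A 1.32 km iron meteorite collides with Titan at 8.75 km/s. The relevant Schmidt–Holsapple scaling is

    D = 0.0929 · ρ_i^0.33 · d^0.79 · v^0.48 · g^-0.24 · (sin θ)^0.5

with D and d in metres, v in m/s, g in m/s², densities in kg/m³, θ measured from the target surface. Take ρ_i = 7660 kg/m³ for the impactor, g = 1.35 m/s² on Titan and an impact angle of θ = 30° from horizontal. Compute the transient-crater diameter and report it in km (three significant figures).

D ≈ 26.6 km

In SI units: d = 1320 m, v = 8750 m/s.
ρ_i^0.33 = 7660^0.33 = 19.13
d^0.79 = 1320^0.79 = 291.9
v^0.48 = 8750^0.48 = 78.01
g^-0.24 = 1.35^-0.24 = 0.9305
(sin 30°)^0.5 = 0.5000^0.5 = 0.7071
D = 0.0929 × 19.13 × 291.9 × 78.01 × 0.9305 × 0.7071 = 26626 m
   = 26.63 km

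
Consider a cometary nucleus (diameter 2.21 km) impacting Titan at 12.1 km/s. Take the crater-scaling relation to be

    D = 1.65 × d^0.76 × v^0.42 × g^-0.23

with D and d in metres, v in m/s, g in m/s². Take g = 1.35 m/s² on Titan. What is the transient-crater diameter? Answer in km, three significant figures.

In SI units: d = 2210 m, v = 12100 m/s.
d^0.76 = 2210^0.76 = 348.1
v^0.42 = 12100^0.42 = 51.85
g^-0.23 = 1.35^-0.23 = 0.9333
D = 1.65 × 348.1 × 51.85 × 0.9333 = 27794 m
   = 27.79 km

D ≈ 27.8 km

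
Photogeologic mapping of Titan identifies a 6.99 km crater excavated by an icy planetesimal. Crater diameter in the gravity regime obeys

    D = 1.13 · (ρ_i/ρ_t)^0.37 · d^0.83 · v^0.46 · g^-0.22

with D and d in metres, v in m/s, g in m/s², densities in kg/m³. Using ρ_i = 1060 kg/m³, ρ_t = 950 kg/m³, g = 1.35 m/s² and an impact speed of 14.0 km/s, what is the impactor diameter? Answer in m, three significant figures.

Rearranging for d: d = [D / (1.13 · (1060/950)^0.37 · 14000^0.46 · 1.35^-0.22)]^(1/0.83).
D = 6990 m.
(1060/950)^0.37 = 1.041
14000^0.46 = 80.76
1.35^-0.22 = 0.9361
Denominator = 1.13 × 1.041 × 80.76 × 0.9361 = 88.93
D / 88.93 = 6990 / 88.93 = 78.60
d = 78.60^(1/0.83) = 78.60^1.2048 = 192.1 m

d ≈ 192 m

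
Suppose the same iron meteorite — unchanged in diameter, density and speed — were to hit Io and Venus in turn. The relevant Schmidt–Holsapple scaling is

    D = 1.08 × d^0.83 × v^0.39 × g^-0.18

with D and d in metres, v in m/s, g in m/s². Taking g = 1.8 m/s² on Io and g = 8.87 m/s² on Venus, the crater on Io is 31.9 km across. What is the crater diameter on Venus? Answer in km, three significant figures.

All impactor-dependent factors cancel in the ratio, leaving D_Venus/D_Io = (g_Venus/g_Io)^-0.18.
(8.87/1.8)^-0.18 = 4.928^-0.18 = 0.7504
D_Venus = 0.7504 × 31.9 km = 23.9 km

D ≈ 23.9 km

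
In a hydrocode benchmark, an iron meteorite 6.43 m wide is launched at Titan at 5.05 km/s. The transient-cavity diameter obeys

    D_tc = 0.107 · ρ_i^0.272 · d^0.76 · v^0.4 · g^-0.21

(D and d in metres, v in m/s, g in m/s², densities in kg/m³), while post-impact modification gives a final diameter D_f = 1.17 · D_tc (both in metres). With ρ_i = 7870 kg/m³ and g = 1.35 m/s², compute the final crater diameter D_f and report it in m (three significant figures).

v = 5050 m/s.
ρ_i^0.272 = 7870^0.272 = 11.47
d^0.76 = 6.43^0.76 = 4.114
v^0.4 = 5050^0.4 = 30.29
g^-0.21 = 1.35^-0.21 = 0.9389
D_tc = 0.107 × 11.47 × 4.114 × 30.29 × 0.9389 = 143.6 m
D_f = 1.17 × 143.6 = 168.0 m

D_f ≈ 168 m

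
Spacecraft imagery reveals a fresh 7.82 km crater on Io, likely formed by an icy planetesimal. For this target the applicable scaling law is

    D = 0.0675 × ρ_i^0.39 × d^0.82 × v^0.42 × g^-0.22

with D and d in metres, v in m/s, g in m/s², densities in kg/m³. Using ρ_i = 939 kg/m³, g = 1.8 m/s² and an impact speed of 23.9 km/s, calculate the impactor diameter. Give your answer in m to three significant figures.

Rearranging for d: d = [D / (0.0675 · 939^0.39 · 23900^0.42 · 1.8^-0.22)]^(1/0.82).
D = 7820 m.
939^0.39 = 14.43
23900^0.42 = 69.01
1.8^-0.22 = 0.8787
Denominator = 0.0675 × 14.43 × 69.01 × 0.8787 = 59.06
D / 59.06 = 7820 / 59.06 = 132.4
d = 132.4^(1/0.82) = 132.4^1.2195 = 386.9 m

d ≈ 387 m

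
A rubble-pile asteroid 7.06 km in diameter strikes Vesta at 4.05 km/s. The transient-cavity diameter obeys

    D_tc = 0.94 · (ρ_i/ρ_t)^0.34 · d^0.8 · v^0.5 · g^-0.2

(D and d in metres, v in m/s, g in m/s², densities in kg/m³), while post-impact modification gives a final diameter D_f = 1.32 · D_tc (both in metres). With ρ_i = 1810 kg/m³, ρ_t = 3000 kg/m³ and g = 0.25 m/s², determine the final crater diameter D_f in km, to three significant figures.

In SI: d = 7060 m, v = 4050 m/s.
(ρ_i/ρ_t)^0.34 = (1810/3000)^0.34 = 0.8422
d^0.8 = 7060^0.8 = 1200
v^0.5 = 4050^0.5 = 63.64
g^-0.2 = 0.25^-0.2 = 1.320
D_tc = 0.94 × 0.8422 × 1200 × 63.64 × 1.320 = 79800 m
D_f = 1.32 × 79800 = 1.053 × 10^5 m
     = 105.3 km

D_f ≈ 105 km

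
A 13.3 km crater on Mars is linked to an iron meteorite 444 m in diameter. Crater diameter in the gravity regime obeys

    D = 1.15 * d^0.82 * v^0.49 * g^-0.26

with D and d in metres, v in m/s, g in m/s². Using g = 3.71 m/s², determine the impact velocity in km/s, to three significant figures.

v ≈ 14.6 km/s

Rearranging for v: v = [D / (1.15 · 444^0.82 · 3.71^-0.26)]^(1/0.49).
D = 13300 m.
444^0.82 = 148.2
3.71^-0.26 = 0.7112
Denominator = 1.15 × 148.2 × 0.7112 = 121.2
D / 121.2 = 13300 / 121.2 = 109.7
v = 109.7^(1/0.49) = 109.7^2.0408 = 14577 m/s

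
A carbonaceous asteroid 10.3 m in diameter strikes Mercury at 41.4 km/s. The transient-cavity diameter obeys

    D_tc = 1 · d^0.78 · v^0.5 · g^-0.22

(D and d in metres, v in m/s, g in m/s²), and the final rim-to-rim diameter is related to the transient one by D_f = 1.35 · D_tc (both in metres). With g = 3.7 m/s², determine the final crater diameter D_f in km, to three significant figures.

v = 41400 m/s.
d^0.78 = 10.3^0.78 = 6.166
v^0.5 = 41400^0.5 = 203.5
g^-0.22 = 3.7^-0.22 = 0.7499
D_tc = 1 × 6.166 × 203.5 × 0.7499 = 941.0 m
D_f = 1.35 × 941.0 = 1270 m
     = 1.270 km

D_f ≈ 1.27 km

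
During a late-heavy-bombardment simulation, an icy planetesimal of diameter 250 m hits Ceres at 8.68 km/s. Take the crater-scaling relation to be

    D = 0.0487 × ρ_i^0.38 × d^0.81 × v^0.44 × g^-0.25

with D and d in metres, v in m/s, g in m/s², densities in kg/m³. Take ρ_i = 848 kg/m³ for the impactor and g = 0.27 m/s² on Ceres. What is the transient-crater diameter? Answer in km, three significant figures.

In SI units: v = 8680 m/s.
ρ_i^0.38 = 848^0.38 = 12.97
d^0.81 = 250^0.81 = 87.57
v^0.44 = 8680^0.44 = 54.07
g^-0.25 = 0.27^-0.25 = 1.387
D = 0.0487 × 12.97 × 87.57 × 54.07 × 1.387 = 4148 m
   = 4.148 km

D ≈ 4.15 km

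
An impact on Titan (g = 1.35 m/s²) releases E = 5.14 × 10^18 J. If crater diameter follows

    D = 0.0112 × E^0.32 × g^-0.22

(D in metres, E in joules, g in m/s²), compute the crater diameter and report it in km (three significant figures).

D ≈ 10.2 km

E^0.32 = (5.14 × 10^18)^0.32 = 9.716 × 10^5
g^-0.22 = 1.35^-0.22 = 0.9361
D = 0.0112 × 9.716 × 10^5 × 0.9361 = 10187 m
   = 10.19 km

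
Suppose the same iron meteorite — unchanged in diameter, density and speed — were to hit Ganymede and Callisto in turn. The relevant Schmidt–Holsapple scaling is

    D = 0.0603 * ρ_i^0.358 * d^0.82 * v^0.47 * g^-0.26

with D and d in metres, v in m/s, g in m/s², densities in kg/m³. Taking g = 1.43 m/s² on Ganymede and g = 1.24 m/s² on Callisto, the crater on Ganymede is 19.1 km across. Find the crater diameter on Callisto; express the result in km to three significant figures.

All impactor-dependent factors cancel in the ratio, leaving D_Callisto/D_Ganymede = (g_Callisto/g_Ganymede)^-0.26.
(1.24/1.43)^-0.26 = 0.8671^-0.26 = 1.038
D_Callisto = 1.038 × 19.1 km = 19.8 km

D ≈ 19.8 km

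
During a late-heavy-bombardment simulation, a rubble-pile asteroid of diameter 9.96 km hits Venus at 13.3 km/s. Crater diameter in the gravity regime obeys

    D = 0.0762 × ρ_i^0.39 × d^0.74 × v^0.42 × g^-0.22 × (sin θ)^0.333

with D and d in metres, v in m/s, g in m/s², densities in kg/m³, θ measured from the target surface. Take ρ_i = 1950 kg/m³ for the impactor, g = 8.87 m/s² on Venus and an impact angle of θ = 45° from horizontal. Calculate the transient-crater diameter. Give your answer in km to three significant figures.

D ≈ 39.5 km

In SI units: d = 9960 m, v = 13300 m/s.
ρ_i^0.39 = 1950^0.39 = 19.19
d^0.74 = 9960^0.74 = 909.3
v^0.42 = 13300^0.42 = 53.95
g^-0.22 = 8.87^-0.22 = 0.6187
(sin 45°)^0.333 = 0.7071^0.333 = 0.8910
D = 0.0762 × 19.19 × 909.3 × 53.95 × 0.6187 × 0.8910 = 39545 m
   = 39.54 km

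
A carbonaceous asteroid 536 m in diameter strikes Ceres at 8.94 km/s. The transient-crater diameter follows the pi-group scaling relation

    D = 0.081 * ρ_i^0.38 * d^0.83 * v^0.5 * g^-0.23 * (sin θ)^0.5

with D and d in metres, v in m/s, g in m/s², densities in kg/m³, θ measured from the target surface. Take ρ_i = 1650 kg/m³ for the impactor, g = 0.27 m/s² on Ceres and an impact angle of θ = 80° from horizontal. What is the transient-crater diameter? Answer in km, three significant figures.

In SI units: v = 8940 m/s.
ρ_i^0.38 = 1650^0.38 = 16.70
d^0.83 = 536^0.83 = 184.2
v^0.5 = 8940^0.5 = 94.55
g^-0.23 = 0.27^-0.23 = 1.351
(sin 80°)^0.5 = 0.9848^0.5 = 0.9924
D = 0.081 × 16.70 × 184.2 × 94.55 × 1.351 × 0.9924 = 31586 m
   = 31.59 km

D ≈ 31.6 km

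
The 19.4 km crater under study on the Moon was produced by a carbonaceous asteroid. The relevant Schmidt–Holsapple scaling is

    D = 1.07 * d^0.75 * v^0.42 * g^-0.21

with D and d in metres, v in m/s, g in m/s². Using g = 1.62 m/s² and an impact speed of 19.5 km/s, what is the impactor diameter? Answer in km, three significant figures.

Rearranging for d: d = [D / (1.07 · 19500^0.42 · 1.62^-0.21)]^(1/0.75).
D = 19400 m.
19500^0.42 = 63.36
1.62^-0.21 = 0.9037
Denominator = 1.07 × 63.36 × 0.9037 = 61.27
D / 61.27 = 19400 / 61.27 = 316.6
d = 316.6^(1/0.75) = 316.6^1.3333 = 2157 m

d ≈ 2.16 km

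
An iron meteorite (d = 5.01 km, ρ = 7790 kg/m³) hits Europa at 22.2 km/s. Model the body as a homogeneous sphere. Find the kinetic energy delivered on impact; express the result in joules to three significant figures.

d = 5010 m; v = 22200 m/s.
Mass m = (π/6) ρ d³ = (π/6) × 7790 × (5010)³ = 5.129 × 10^14 kg
E = ½ m v² = 0.5 × 5.129 × 10^14 × (22200)² = 1.264 × 10^23 J

E ≈ 1.26 × 10^23 J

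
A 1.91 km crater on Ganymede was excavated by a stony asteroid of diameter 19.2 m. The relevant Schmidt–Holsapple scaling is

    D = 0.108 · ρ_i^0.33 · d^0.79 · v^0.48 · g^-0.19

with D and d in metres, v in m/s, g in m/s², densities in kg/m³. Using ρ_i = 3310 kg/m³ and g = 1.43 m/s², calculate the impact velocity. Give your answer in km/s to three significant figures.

Rearranging for v: v = [D / (0.108 · 3310^0.33 · 19.2^0.79 · 1.43^-0.19)]^(1/0.48).
D = 1910 m.
3310^0.33 = 14.51
19.2^0.79 = 10.32
1.43^-0.19 = 0.9343
Denominator = 0.108 × 14.51 × 10.32 × 0.9343 = 15.11
D / 15.11 = 1910 / 15.11 = 126.4
v = 126.4^(1/0.48) = 126.4^2.0833 = 23909 m/s

v ≈ 23.9 km/s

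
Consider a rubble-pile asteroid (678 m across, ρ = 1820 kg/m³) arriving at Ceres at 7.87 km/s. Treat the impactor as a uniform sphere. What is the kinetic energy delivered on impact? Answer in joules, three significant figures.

E ≈ 9.20 × 10^18 J

v = 7870 m/s.
Mass m = (π/6) ρ d³ = (π/6) × 1820 × (678)³ = 2.970 × 10^11 kg
E = ½ m v² = 0.5 × 2.970 × 10^11 × (7870)² = 9.198 × 10^18 J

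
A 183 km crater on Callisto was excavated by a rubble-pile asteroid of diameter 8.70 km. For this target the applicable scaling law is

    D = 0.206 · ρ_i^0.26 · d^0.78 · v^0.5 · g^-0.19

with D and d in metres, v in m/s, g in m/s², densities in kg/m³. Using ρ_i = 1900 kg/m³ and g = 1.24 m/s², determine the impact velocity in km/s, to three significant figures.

v ≈ 12.1 km/s

Rearranging for v: v = [D / (0.206 · 1900^0.26 · 8700^0.78 · 1.24^-0.19)]^(1/0.5).
D = 183000 m.
1900^0.26 = 7.120
8700^0.78 = 1183
1.24^-0.19 = 0.9600
Denominator = 0.206 × 7.120 × 1183 × 0.9600 = 1666
D / 1666 = 183000 / 1666 = 109.8
v = 109.8^(1/0.5) = 109.8^2 = 12056 m/s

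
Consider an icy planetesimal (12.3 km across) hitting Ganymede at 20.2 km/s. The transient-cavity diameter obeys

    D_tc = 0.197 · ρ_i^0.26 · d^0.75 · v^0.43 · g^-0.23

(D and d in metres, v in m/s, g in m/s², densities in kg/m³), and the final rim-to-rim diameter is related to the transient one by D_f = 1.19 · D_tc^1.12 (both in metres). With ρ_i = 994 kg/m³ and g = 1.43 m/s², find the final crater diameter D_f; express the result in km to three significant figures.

In SI: d = 12300 m, v = 20200 m/s.
ρ_i^0.26 = 994^0.26 = 6.016
d^0.75 = 12300^0.75 = 1168
v^0.43 = 20200^0.43 = 71.01
g^-0.23 = 1.43^-0.23 = 0.9210
D_tc = 0.197 × 6.016 × 1168 × 71.01 × 0.9210 = 90530 m
D_f = 1.19 × (90530)^1.12 = 4.238 × 10^5 m
     = 423.8 km

D_f ≈ 424 km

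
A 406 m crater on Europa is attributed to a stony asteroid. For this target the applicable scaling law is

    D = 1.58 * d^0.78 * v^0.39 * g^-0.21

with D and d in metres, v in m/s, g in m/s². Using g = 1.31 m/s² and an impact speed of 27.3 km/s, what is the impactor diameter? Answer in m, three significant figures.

d ≈ 8.00 m

Rearranging for d: d = [D / (1.58 · 27300^0.39 · 1.31^-0.21)]^(1/0.78).
27300^0.39 = 53.72
1.31^-0.21 = 0.9449
Denominator = 1.58 × 53.72 × 0.9449 = 80.20
D / 80.20 = 406 / 80.20 = 5.062
d = 5.062^(1/0.78) = 5.062^1.2821 = 7.999 m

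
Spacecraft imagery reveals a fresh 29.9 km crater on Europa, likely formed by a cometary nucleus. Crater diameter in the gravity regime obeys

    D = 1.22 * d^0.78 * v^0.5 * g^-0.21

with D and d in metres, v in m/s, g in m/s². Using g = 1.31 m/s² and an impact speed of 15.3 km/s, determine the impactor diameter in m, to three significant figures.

d ≈ 947 m

Rearranging for d: d = [D / (1.22 · 15300^0.5 · 1.31^-0.21)]^(1/0.78).
D = 29900 m.
15300^0.5 = 123.7
1.31^-0.21 = 0.9449
Denominator = 1.22 × 123.7 × 0.9449 = 142.6
D / 142.6 = 29900 / 142.6 = 209.7
d = 209.7^(1/0.78) = 209.7^1.2821 = 947.4 m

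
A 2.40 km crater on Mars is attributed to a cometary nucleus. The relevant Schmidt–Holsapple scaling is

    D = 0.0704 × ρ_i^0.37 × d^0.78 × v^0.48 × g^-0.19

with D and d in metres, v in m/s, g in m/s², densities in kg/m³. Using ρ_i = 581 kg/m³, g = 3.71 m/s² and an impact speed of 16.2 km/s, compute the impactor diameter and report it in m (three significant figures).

d ≈ 112 m

Rearranging for d: d = [D / (0.0704 · 581^0.37 · 16200^0.48 · 3.71^-0.19)]^(1/0.78).
D = 2400 m.
581^0.37 = 10.54
16200^0.48 = 104.8
3.71^-0.19 = 0.7795
Denominator = 0.0704 × 10.54 × 104.8 × 0.7795 = 60.62
D / 60.62 = 2400 / 60.62 = 39.59
d = 39.59^(1/0.78) = 39.59^1.2821 = 111.8 m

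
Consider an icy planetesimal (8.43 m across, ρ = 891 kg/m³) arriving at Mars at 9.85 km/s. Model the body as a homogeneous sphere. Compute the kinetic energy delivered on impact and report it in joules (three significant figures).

v = 9850 m/s.
Mass m = (π/6) ρ d³ = (π/6) × 891 × (8.43)³ = 2.795 × 10^5 kg
E = ½ m v² = 0.5 × 2.795 × 10^5 × (9850)² = 1.356 × 10^13 J

E ≈ 1.36 × 10^13 J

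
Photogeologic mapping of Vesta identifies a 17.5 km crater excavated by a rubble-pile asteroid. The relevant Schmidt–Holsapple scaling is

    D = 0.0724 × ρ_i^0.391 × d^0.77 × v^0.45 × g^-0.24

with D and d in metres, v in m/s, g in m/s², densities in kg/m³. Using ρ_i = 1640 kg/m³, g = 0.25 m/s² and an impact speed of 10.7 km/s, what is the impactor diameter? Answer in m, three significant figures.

Rearranging for d: d = [D / (0.0724 · 1640^0.391 · 10700^0.45 · 0.25^-0.24)]^(1/0.77).
D = 17500 m.
1640^0.391 = 18.07
10700^0.45 = 65.05
0.25^-0.24 = 1.395
Denominator = 0.0724 × 18.07 × 65.05 × 1.395 = 118.7
D / 118.7 = 17500 / 118.7 = 147.4
d = 147.4^(1/0.77) = 147.4^1.2987 = 655.0 m

d ≈ 655 m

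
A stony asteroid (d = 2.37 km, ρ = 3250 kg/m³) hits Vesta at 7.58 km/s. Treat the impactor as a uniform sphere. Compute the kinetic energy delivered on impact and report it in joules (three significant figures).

d = 2370 m; v = 7580 m/s.
Mass m = (π/6) ρ d³ = (π/6) × 3250 × (2370)³ = 2.265 × 10^13 kg
E = ½ m v² = 0.5 × 2.265 × 10^13 × (7580)² = 6.507 × 10^20 J

E ≈ 6.51 × 10^20 J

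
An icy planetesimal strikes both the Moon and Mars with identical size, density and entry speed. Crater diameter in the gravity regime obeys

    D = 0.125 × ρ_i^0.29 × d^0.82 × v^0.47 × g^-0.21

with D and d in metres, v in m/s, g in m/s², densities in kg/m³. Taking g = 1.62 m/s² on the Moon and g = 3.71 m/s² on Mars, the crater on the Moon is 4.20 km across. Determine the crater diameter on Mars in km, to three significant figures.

D ≈ 3.53 km

All impactor-dependent factors cancel in the ratio, leaving D_Mars/D_Moon = (g_Mars/g_Moon)^-0.21.
(3.71/1.62)^-0.21 = 2.290^-0.21 = 0.8403
D_Mars = 0.8403 × 4.20 km = 3.53 km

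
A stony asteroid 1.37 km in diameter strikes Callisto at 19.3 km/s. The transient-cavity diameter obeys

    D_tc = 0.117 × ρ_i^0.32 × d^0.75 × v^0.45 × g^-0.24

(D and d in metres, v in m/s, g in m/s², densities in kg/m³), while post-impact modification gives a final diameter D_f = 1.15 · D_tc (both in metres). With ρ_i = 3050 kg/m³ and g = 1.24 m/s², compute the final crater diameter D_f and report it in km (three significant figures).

D_f ≈ 31.8 km

In SI: d = 1370 m, v = 19300 m/s.
ρ_i^0.32 = 3050^0.32 = 13.03
d^0.75 = 1370^0.75 = 225.2
v^0.45 = 19300^0.45 = 84.82
g^-0.24 = 1.24^-0.24 = 0.9497
D_tc = 0.117 × 13.03 × 225.2 × 84.82 × 0.9497 = 27660 m
D_f = 1.15 × 27660 = 31809 m
     = 31.81 km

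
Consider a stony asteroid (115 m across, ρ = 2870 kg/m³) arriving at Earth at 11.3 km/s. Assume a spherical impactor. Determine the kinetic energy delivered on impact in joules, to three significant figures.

v = 11300 m/s.
Mass m = (π/6) ρ d³ = (π/6) × 2870 × (115)³ = 2.285 × 10^9 kg
E = ½ m v² = 0.5 × 2.285 × 10^9 × (11300)² = 1.459 × 10^17 J

E ≈ 1.46 × 10^17 J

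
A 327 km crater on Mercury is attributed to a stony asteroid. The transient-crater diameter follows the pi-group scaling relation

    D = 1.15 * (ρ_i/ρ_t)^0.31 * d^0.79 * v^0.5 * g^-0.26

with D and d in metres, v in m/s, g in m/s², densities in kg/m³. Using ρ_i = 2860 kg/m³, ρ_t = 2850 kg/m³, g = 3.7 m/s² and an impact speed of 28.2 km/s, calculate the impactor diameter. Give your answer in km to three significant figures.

Rearranging for d: d = [D / (1.15 · (2860/2850)^0.31 · 28200^0.5 · 3.7^-0.26)]^(1/0.79).
D = 327000 m.
(2860/2850)^0.31 = 1.001
28200^0.5 = 167.9
3.7^-0.26 = 0.7117
Denominator = 1.15 × 1.001 × 167.9 × 0.7117 = 137.6
D / 137.6 = 327000 / 137.6 = 2376
d = 2376^(1/0.79) = 2376^1.2658 = 18756 m

d ≈ 18.8 km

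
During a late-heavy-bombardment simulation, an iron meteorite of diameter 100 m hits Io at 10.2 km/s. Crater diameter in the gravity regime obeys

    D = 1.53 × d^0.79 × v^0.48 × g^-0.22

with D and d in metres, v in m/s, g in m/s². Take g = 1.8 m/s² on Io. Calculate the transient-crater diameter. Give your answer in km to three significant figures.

D ≈ 4.29 km

In SI units: v = 10200 m/s.
d^0.79 = 100^0.79 = 38.02
v^0.48 = 10200^0.48 = 83.97
g^-0.22 = 1.8^-0.22 = 0.8787
D = 1.53 × 38.02 × 83.97 × 0.8787 = 4292 m
   = 4.292 km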